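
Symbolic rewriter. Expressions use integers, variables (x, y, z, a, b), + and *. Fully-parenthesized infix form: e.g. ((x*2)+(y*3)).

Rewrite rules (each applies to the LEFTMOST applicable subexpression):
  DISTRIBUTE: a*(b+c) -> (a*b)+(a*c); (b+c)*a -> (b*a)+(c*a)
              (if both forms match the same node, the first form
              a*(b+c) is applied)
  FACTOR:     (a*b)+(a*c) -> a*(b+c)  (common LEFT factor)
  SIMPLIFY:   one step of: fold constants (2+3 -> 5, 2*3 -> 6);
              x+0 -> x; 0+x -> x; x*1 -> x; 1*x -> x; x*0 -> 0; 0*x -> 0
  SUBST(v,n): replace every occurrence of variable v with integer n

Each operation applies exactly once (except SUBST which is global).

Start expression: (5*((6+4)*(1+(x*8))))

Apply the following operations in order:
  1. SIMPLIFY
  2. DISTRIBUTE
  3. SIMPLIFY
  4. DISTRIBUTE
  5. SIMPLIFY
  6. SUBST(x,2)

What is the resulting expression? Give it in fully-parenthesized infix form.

Answer: (50+(5*(10*(2*8))))

Derivation:
Start: (5*((6+4)*(1+(x*8))))
Apply SIMPLIFY at RL (target: (6+4)): (5*((6+4)*(1+(x*8)))) -> (5*(10*(1+(x*8))))
Apply DISTRIBUTE at R (target: (10*(1+(x*8)))): (5*(10*(1+(x*8)))) -> (5*((10*1)+(10*(x*8))))
Apply SIMPLIFY at RL (target: (10*1)): (5*((10*1)+(10*(x*8)))) -> (5*(10+(10*(x*8))))
Apply DISTRIBUTE at root (target: (5*(10+(10*(x*8))))): (5*(10+(10*(x*8)))) -> ((5*10)+(5*(10*(x*8))))
Apply SIMPLIFY at L (target: (5*10)): ((5*10)+(5*(10*(x*8)))) -> (50+(5*(10*(x*8))))
Apply SUBST(x,2): (50+(5*(10*(x*8)))) -> (50+(5*(10*(2*8))))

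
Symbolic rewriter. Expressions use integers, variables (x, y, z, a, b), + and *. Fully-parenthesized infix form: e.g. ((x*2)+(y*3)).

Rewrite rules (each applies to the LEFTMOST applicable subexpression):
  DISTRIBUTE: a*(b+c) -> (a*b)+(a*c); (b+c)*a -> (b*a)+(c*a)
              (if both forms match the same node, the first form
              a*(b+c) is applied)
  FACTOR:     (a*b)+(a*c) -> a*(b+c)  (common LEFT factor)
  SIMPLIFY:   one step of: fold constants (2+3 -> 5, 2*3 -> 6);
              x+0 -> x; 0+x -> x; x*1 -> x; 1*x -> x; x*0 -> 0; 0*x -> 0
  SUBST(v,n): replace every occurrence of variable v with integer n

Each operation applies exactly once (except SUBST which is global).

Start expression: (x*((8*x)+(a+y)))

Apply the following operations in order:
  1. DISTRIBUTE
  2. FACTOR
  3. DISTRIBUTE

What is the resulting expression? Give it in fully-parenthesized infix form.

Start: (x*((8*x)+(a+y)))
Apply DISTRIBUTE at root (target: (x*((8*x)+(a+y)))): (x*((8*x)+(a+y))) -> ((x*(8*x))+(x*(a+y)))
Apply FACTOR at root (target: ((x*(8*x))+(x*(a+y)))): ((x*(8*x))+(x*(a+y))) -> (x*((8*x)+(a+y)))
Apply DISTRIBUTE at root (target: (x*((8*x)+(a+y)))): (x*((8*x)+(a+y))) -> ((x*(8*x))+(x*(a+y)))

Answer: ((x*(8*x))+(x*(a+y)))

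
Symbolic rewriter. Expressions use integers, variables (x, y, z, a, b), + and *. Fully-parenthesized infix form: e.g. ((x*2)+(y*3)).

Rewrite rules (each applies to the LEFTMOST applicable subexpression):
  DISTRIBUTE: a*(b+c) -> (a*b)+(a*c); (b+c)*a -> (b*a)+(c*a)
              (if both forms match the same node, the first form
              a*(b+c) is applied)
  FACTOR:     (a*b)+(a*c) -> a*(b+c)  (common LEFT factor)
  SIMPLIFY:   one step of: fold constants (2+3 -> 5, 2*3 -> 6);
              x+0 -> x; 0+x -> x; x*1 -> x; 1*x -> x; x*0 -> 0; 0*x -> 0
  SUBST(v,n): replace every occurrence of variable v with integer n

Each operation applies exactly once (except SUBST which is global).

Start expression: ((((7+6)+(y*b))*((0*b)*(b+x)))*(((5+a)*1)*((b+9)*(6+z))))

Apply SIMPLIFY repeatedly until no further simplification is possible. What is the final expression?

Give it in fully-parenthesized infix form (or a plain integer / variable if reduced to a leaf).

Answer: 0

Derivation:
Start: ((((7+6)+(y*b))*((0*b)*(b+x)))*(((5+a)*1)*((b+9)*(6+z))))
Step 1: at LLL: (7+6) -> 13; overall: ((((7+6)+(y*b))*((0*b)*(b+x)))*(((5+a)*1)*((b+9)*(6+z)))) -> (((13+(y*b))*((0*b)*(b+x)))*(((5+a)*1)*((b+9)*(6+z))))
Step 2: at LRL: (0*b) -> 0; overall: (((13+(y*b))*((0*b)*(b+x)))*(((5+a)*1)*((b+9)*(6+z)))) -> (((13+(y*b))*(0*(b+x)))*(((5+a)*1)*((b+9)*(6+z))))
Step 3: at LR: (0*(b+x)) -> 0; overall: (((13+(y*b))*(0*(b+x)))*(((5+a)*1)*((b+9)*(6+z)))) -> (((13+(y*b))*0)*(((5+a)*1)*((b+9)*(6+z))))
Step 4: at L: ((13+(y*b))*0) -> 0; overall: (((13+(y*b))*0)*(((5+a)*1)*((b+9)*(6+z)))) -> (0*(((5+a)*1)*((b+9)*(6+z))))
Step 5: at root: (0*(((5+a)*1)*((b+9)*(6+z)))) -> 0; overall: (0*(((5+a)*1)*((b+9)*(6+z)))) -> 0
Fixed point: 0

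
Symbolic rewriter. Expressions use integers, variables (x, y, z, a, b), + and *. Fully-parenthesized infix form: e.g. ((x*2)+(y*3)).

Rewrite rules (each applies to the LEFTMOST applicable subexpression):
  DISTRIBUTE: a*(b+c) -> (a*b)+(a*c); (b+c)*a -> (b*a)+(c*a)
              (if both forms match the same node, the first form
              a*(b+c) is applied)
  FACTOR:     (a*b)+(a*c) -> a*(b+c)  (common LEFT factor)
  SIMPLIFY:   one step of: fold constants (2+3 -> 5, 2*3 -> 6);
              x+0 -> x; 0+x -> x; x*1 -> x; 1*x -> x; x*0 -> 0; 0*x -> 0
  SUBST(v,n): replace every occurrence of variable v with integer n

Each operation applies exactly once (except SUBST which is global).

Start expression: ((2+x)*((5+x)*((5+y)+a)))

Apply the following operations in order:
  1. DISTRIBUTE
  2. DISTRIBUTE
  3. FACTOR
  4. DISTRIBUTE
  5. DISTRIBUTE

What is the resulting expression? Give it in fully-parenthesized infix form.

Answer: (((2*((5+x)*(5+y)))+(2*((5+x)*a)))+(x*((5+x)*((5+y)+a))))

Derivation:
Start: ((2+x)*((5+x)*((5+y)+a)))
Apply DISTRIBUTE at root (target: ((2+x)*((5+x)*((5+y)+a)))): ((2+x)*((5+x)*((5+y)+a))) -> ((2*((5+x)*((5+y)+a)))+(x*((5+x)*((5+y)+a))))
Apply DISTRIBUTE at LR (target: ((5+x)*((5+y)+a))): ((2*((5+x)*((5+y)+a)))+(x*((5+x)*((5+y)+a)))) -> ((2*(((5+x)*(5+y))+((5+x)*a)))+(x*((5+x)*((5+y)+a))))
Apply FACTOR at LR (target: (((5+x)*(5+y))+((5+x)*a))): ((2*(((5+x)*(5+y))+((5+x)*a)))+(x*((5+x)*((5+y)+a)))) -> ((2*((5+x)*((5+y)+a)))+(x*((5+x)*((5+y)+a))))
Apply DISTRIBUTE at LR (target: ((5+x)*((5+y)+a))): ((2*((5+x)*((5+y)+a)))+(x*((5+x)*((5+y)+a)))) -> ((2*(((5+x)*(5+y))+((5+x)*a)))+(x*((5+x)*((5+y)+a))))
Apply DISTRIBUTE at L (target: (2*(((5+x)*(5+y))+((5+x)*a)))): ((2*(((5+x)*(5+y))+((5+x)*a)))+(x*((5+x)*((5+y)+a)))) -> (((2*((5+x)*(5+y)))+(2*((5+x)*a)))+(x*((5+x)*((5+y)+a))))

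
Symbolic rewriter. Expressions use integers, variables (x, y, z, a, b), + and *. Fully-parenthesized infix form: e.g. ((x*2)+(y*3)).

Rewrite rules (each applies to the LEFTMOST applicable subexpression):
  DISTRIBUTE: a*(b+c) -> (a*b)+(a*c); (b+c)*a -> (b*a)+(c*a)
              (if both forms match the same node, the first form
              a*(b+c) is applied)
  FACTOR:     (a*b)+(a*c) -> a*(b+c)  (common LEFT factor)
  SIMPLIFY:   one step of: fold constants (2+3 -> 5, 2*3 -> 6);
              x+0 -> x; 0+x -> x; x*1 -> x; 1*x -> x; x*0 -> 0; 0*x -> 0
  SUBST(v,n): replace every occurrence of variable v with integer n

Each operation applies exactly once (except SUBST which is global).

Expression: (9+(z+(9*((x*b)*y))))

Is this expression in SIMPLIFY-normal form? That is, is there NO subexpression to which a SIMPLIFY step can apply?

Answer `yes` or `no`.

Expression: (9+(z+(9*((x*b)*y))))
Scanning for simplifiable subexpressions (pre-order)...
  at root: (9+(z+(9*((x*b)*y)))) (not simplifiable)
  at R: (z+(9*((x*b)*y))) (not simplifiable)
  at RR: (9*((x*b)*y)) (not simplifiable)
  at RRR: ((x*b)*y) (not simplifiable)
  at RRRL: (x*b) (not simplifiable)
Result: no simplifiable subexpression found -> normal form.

Answer: yes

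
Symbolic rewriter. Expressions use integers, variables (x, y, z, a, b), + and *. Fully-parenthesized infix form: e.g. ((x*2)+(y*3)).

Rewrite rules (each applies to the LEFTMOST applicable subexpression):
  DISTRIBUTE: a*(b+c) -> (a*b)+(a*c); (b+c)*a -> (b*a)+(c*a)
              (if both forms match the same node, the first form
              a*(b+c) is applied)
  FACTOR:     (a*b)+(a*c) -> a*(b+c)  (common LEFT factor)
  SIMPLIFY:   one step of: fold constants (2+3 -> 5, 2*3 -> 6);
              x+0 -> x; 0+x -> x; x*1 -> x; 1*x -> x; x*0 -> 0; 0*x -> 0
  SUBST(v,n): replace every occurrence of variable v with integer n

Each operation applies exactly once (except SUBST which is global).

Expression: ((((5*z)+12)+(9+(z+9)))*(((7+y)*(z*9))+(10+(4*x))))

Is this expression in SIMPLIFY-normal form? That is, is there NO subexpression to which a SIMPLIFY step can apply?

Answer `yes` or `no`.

Expression: ((((5*z)+12)+(9+(z+9)))*(((7+y)*(z*9))+(10+(4*x))))
Scanning for simplifiable subexpressions (pre-order)...
  at root: ((((5*z)+12)+(9+(z+9)))*(((7+y)*(z*9))+(10+(4*x)))) (not simplifiable)
  at L: (((5*z)+12)+(9+(z+9))) (not simplifiable)
  at LL: ((5*z)+12) (not simplifiable)
  at LLL: (5*z) (not simplifiable)
  at LR: (9+(z+9)) (not simplifiable)
  at LRR: (z+9) (not simplifiable)
  at R: (((7+y)*(z*9))+(10+(4*x))) (not simplifiable)
  at RL: ((7+y)*(z*9)) (not simplifiable)
  at RLL: (7+y) (not simplifiable)
  at RLR: (z*9) (not simplifiable)
  at RR: (10+(4*x)) (not simplifiable)
  at RRR: (4*x) (not simplifiable)
Result: no simplifiable subexpression found -> normal form.

Answer: yes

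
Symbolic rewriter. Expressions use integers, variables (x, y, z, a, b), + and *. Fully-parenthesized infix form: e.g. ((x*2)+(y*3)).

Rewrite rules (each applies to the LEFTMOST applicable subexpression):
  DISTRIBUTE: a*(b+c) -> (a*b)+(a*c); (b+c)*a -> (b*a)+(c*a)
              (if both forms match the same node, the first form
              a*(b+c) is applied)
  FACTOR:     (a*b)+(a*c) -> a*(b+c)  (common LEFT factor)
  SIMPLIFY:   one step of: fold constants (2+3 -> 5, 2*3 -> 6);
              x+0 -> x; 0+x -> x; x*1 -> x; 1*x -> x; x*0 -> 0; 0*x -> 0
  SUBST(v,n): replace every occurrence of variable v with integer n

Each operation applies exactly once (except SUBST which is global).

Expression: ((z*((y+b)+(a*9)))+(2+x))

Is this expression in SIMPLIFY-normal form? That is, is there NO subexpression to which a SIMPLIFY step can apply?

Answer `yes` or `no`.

Answer: yes

Derivation:
Expression: ((z*((y+b)+(a*9)))+(2+x))
Scanning for simplifiable subexpressions (pre-order)...
  at root: ((z*((y+b)+(a*9)))+(2+x)) (not simplifiable)
  at L: (z*((y+b)+(a*9))) (not simplifiable)
  at LR: ((y+b)+(a*9)) (not simplifiable)
  at LRL: (y+b) (not simplifiable)
  at LRR: (a*9) (not simplifiable)
  at R: (2+x) (not simplifiable)
Result: no simplifiable subexpression found -> normal form.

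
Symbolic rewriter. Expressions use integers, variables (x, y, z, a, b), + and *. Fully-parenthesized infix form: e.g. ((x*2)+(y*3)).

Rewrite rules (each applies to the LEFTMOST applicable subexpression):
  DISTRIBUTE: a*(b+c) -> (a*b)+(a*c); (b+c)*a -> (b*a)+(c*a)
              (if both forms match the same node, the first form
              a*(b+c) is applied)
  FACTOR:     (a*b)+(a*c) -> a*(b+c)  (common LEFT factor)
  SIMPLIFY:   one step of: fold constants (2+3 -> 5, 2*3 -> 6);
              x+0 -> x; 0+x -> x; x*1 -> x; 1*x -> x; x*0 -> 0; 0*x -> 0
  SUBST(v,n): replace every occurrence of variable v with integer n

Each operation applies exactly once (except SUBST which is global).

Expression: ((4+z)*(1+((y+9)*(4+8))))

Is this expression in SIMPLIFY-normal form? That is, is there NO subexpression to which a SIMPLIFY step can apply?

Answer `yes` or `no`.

Answer: no

Derivation:
Expression: ((4+z)*(1+((y+9)*(4+8))))
Scanning for simplifiable subexpressions (pre-order)...
  at root: ((4+z)*(1+((y+9)*(4+8)))) (not simplifiable)
  at L: (4+z) (not simplifiable)
  at R: (1+((y+9)*(4+8))) (not simplifiable)
  at RR: ((y+9)*(4+8)) (not simplifiable)
  at RRL: (y+9) (not simplifiable)
  at RRR: (4+8) (SIMPLIFIABLE)
Found simplifiable subexpr at path RRR: (4+8)
One SIMPLIFY step would give: ((4+z)*(1+((y+9)*12)))
-> NOT in normal form.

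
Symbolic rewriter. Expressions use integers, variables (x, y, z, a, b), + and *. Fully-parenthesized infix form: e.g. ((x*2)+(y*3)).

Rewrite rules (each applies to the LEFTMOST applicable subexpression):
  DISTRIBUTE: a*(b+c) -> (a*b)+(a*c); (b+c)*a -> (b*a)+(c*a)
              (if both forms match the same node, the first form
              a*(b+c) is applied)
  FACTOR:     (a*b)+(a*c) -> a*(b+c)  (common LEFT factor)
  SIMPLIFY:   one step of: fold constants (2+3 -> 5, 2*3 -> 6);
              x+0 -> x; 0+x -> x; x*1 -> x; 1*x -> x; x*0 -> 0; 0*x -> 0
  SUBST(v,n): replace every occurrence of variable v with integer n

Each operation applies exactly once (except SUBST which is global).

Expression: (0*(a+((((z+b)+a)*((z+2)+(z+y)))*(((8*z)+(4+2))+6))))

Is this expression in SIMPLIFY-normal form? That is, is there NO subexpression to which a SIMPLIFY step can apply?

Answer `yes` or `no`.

Expression: (0*(a+((((z+b)+a)*((z+2)+(z+y)))*(((8*z)+(4+2))+6))))
Scanning for simplifiable subexpressions (pre-order)...
  at root: (0*(a+((((z+b)+a)*((z+2)+(z+y)))*(((8*z)+(4+2))+6)))) (SIMPLIFIABLE)
  at R: (a+((((z+b)+a)*((z+2)+(z+y)))*(((8*z)+(4+2))+6))) (not simplifiable)
  at RR: ((((z+b)+a)*((z+2)+(z+y)))*(((8*z)+(4+2))+6)) (not simplifiable)
  at RRL: (((z+b)+a)*((z+2)+(z+y))) (not simplifiable)
  at RRLL: ((z+b)+a) (not simplifiable)
  at RRLLL: (z+b) (not simplifiable)
  at RRLR: ((z+2)+(z+y)) (not simplifiable)
  at RRLRL: (z+2) (not simplifiable)
  at RRLRR: (z+y) (not simplifiable)
  at RRR: (((8*z)+(4+2))+6) (not simplifiable)
  at RRRL: ((8*z)+(4+2)) (not simplifiable)
  at RRRLL: (8*z) (not simplifiable)
  at RRRLR: (4+2) (SIMPLIFIABLE)
Found simplifiable subexpr at path root: (0*(a+((((z+b)+a)*((z+2)+(z+y)))*(((8*z)+(4+2))+6))))
One SIMPLIFY step would give: 0
-> NOT in normal form.

Answer: no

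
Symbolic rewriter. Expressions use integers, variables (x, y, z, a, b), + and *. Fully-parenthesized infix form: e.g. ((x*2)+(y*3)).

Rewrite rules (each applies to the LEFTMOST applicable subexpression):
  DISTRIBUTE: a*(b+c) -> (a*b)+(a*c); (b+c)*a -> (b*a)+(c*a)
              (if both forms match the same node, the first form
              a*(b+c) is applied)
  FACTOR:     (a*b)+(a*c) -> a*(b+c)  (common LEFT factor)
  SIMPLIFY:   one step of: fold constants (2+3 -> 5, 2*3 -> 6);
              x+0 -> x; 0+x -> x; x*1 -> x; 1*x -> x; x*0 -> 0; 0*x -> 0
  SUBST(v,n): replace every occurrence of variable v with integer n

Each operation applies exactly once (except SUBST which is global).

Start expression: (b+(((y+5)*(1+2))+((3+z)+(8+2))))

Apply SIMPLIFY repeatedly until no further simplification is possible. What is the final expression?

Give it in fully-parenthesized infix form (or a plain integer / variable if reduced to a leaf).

Start: (b+(((y+5)*(1+2))+((3+z)+(8+2))))
Step 1: at RLR: (1+2) -> 3; overall: (b+(((y+5)*(1+2))+((3+z)+(8+2)))) -> (b+(((y+5)*3)+((3+z)+(8+2))))
Step 2: at RRR: (8+2) -> 10; overall: (b+(((y+5)*3)+((3+z)+(8+2)))) -> (b+(((y+5)*3)+((3+z)+10)))
Fixed point: (b+(((y+5)*3)+((3+z)+10)))

Answer: (b+(((y+5)*3)+((3+z)+10)))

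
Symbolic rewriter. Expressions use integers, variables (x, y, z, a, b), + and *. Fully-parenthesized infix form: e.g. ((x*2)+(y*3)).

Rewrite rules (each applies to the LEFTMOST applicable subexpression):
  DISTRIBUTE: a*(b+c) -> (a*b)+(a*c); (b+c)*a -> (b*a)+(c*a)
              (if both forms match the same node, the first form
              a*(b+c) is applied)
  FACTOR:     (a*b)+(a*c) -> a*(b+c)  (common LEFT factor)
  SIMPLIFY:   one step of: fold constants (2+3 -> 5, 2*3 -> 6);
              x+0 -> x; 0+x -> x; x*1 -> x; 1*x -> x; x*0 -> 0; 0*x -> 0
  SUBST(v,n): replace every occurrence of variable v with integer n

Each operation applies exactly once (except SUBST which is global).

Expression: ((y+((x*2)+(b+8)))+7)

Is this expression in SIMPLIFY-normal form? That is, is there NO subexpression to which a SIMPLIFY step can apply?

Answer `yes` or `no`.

Expression: ((y+((x*2)+(b+8)))+7)
Scanning for simplifiable subexpressions (pre-order)...
  at root: ((y+((x*2)+(b+8)))+7) (not simplifiable)
  at L: (y+((x*2)+(b+8))) (not simplifiable)
  at LR: ((x*2)+(b+8)) (not simplifiable)
  at LRL: (x*2) (not simplifiable)
  at LRR: (b+8) (not simplifiable)
Result: no simplifiable subexpression found -> normal form.

Answer: yes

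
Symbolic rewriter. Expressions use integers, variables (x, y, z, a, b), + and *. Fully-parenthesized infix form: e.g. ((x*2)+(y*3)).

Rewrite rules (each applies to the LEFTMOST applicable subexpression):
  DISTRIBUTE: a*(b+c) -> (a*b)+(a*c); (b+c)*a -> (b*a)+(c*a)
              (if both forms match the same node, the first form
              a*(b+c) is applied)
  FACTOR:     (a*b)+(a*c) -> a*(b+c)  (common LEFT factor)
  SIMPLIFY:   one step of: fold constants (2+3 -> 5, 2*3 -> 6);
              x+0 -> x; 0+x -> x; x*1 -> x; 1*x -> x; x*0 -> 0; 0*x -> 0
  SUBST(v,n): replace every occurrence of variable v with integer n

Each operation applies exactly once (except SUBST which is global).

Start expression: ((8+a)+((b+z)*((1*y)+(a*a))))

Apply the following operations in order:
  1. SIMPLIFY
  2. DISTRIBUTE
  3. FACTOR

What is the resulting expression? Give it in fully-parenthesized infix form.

Answer: ((8+a)+((b+z)*(y+(a*a))))

Derivation:
Start: ((8+a)+((b+z)*((1*y)+(a*a))))
Apply SIMPLIFY at RRL (target: (1*y)): ((8+a)+((b+z)*((1*y)+(a*a)))) -> ((8+a)+((b+z)*(y+(a*a))))
Apply DISTRIBUTE at R (target: ((b+z)*(y+(a*a)))): ((8+a)+((b+z)*(y+(a*a)))) -> ((8+a)+(((b+z)*y)+((b+z)*(a*a))))
Apply FACTOR at R (target: (((b+z)*y)+((b+z)*(a*a)))): ((8+a)+(((b+z)*y)+((b+z)*(a*a)))) -> ((8+a)+((b+z)*(y+(a*a))))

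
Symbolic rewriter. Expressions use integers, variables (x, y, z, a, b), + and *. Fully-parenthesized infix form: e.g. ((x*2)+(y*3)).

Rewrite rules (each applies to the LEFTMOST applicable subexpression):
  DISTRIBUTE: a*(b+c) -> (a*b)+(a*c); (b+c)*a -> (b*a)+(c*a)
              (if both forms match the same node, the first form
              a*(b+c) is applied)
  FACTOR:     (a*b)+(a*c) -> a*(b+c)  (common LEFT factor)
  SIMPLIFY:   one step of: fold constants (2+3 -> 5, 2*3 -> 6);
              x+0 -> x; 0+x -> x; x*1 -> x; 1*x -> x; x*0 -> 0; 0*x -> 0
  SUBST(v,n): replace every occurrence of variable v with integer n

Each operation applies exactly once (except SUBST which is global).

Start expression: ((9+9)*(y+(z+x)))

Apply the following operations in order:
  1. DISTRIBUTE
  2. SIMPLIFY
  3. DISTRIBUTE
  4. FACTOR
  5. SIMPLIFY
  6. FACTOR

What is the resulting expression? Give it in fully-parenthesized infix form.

Start: ((9+9)*(y+(z+x)))
Apply DISTRIBUTE at root (target: ((9+9)*(y+(z+x)))): ((9+9)*(y+(z+x))) -> (((9+9)*y)+((9+9)*(z+x)))
Apply SIMPLIFY at LL (target: (9+9)): (((9+9)*y)+((9+9)*(z+x))) -> ((18*y)+((9+9)*(z+x)))
Apply DISTRIBUTE at R (target: ((9+9)*(z+x))): ((18*y)+((9+9)*(z+x))) -> ((18*y)+(((9+9)*z)+((9+9)*x)))
Apply FACTOR at R (target: (((9+9)*z)+((9+9)*x))): ((18*y)+(((9+9)*z)+((9+9)*x))) -> ((18*y)+((9+9)*(z+x)))
Apply SIMPLIFY at RL (target: (9+9)): ((18*y)+((9+9)*(z+x))) -> ((18*y)+(18*(z+x)))
Apply FACTOR at root (target: ((18*y)+(18*(z+x)))): ((18*y)+(18*(z+x))) -> (18*(y+(z+x)))

Answer: (18*(y+(z+x)))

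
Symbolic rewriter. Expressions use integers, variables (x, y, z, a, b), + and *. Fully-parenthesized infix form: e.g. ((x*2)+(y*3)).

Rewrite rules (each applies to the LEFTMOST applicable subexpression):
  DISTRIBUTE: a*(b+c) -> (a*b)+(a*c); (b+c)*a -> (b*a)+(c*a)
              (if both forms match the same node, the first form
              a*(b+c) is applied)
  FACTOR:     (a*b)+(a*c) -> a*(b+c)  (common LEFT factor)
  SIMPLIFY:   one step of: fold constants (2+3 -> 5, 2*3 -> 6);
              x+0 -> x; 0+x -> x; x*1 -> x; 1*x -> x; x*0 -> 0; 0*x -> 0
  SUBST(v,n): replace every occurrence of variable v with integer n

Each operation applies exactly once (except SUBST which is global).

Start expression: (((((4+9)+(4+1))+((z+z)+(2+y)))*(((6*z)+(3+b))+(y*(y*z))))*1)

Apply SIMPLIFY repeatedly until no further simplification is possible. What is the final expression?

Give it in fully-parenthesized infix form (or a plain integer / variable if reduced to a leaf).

Start: (((((4+9)+(4+1))+((z+z)+(2+y)))*(((6*z)+(3+b))+(y*(y*z))))*1)
Step 1: at root: (((((4+9)+(4+1))+((z+z)+(2+y)))*(((6*z)+(3+b))+(y*(y*z))))*1) -> ((((4+9)+(4+1))+((z+z)+(2+y)))*(((6*z)+(3+b))+(y*(y*z)))); overall: (((((4+9)+(4+1))+((z+z)+(2+y)))*(((6*z)+(3+b))+(y*(y*z))))*1) -> ((((4+9)+(4+1))+((z+z)+(2+y)))*(((6*z)+(3+b))+(y*(y*z))))
Step 2: at LLL: (4+9) -> 13; overall: ((((4+9)+(4+1))+((z+z)+(2+y)))*(((6*z)+(3+b))+(y*(y*z)))) -> (((13+(4+1))+((z+z)+(2+y)))*(((6*z)+(3+b))+(y*(y*z))))
Step 3: at LLR: (4+1) -> 5; overall: (((13+(4+1))+((z+z)+(2+y)))*(((6*z)+(3+b))+(y*(y*z)))) -> (((13+5)+((z+z)+(2+y)))*(((6*z)+(3+b))+(y*(y*z))))
Step 4: at LL: (13+5) -> 18; overall: (((13+5)+((z+z)+(2+y)))*(((6*z)+(3+b))+(y*(y*z)))) -> ((18+((z+z)+(2+y)))*(((6*z)+(3+b))+(y*(y*z))))
Fixed point: ((18+((z+z)+(2+y)))*(((6*z)+(3+b))+(y*(y*z))))

Answer: ((18+((z+z)+(2+y)))*(((6*z)+(3+b))+(y*(y*z))))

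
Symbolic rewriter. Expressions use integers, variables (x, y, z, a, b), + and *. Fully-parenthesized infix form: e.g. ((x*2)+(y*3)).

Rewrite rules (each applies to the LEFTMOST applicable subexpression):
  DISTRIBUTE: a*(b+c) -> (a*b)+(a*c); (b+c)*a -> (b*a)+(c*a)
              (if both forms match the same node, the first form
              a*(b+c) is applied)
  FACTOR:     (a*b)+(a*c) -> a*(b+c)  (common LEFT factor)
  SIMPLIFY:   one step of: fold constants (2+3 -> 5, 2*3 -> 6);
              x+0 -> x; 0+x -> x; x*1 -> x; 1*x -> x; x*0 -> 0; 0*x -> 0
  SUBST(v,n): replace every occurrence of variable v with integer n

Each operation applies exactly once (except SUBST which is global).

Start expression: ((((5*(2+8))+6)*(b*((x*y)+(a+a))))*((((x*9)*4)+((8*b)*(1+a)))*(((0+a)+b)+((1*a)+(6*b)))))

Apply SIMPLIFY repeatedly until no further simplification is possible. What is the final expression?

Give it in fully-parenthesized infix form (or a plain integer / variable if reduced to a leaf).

Start: ((((5*(2+8))+6)*(b*((x*y)+(a+a))))*((((x*9)*4)+((8*b)*(1+a)))*(((0+a)+b)+((1*a)+(6*b)))))
Step 1: at LLLR: (2+8) -> 10; overall: ((((5*(2+8))+6)*(b*((x*y)+(a+a))))*((((x*9)*4)+((8*b)*(1+a)))*(((0+a)+b)+((1*a)+(6*b))))) -> ((((5*10)+6)*(b*((x*y)+(a+a))))*((((x*9)*4)+((8*b)*(1+a)))*(((0+a)+b)+((1*a)+(6*b)))))
Step 2: at LLL: (5*10) -> 50; overall: ((((5*10)+6)*(b*((x*y)+(a+a))))*((((x*9)*4)+((8*b)*(1+a)))*(((0+a)+b)+((1*a)+(6*b))))) -> (((50+6)*(b*((x*y)+(a+a))))*((((x*9)*4)+((8*b)*(1+a)))*(((0+a)+b)+((1*a)+(6*b)))))
Step 3: at LL: (50+6) -> 56; overall: (((50+6)*(b*((x*y)+(a+a))))*((((x*9)*4)+((8*b)*(1+a)))*(((0+a)+b)+((1*a)+(6*b))))) -> ((56*(b*((x*y)+(a+a))))*((((x*9)*4)+((8*b)*(1+a)))*(((0+a)+b)+((1*a)+(6*b)))))
Step 4: at RRLL: (0+a) -> a; overall: ((56*(b*((x*y)+(a+a))))*((((x*9)*4)+((8*b)*(1+a)))*(((0+a)+b)+((1*a)+(6*b))))) -> ((56*(b*((x*y)+(a+a))))*((((x*9)*4)+((8*b)*(1+a)))*((a+b)+((1*a)+(6*b)))))
Step 5: at RRRL: (1*a) -> a; overall: ((56*(b*((x*y)+(a+a))))*((((x*9)*4)+((8*b)*(1+a)))*((a+b)+((1*a)+(6*b))))) -> ((56*(b*((x*y)+(a+a))))*((((x*9)*4)+((8*b)*(1+a)))*((a+b)+(a+(6*b)))))
Fixed point: ((56*(b*((x*y)+(a+a))))*((((x*9)*4)+((8*b)*(1+a)))*((a+b)+(a+(6*b)))))

Answer: ((56*(b*((x*y)+(a+a))))*((((x*9)*4)+((8*b)*(1+a)))*((a+b)+(a+(6*b)))))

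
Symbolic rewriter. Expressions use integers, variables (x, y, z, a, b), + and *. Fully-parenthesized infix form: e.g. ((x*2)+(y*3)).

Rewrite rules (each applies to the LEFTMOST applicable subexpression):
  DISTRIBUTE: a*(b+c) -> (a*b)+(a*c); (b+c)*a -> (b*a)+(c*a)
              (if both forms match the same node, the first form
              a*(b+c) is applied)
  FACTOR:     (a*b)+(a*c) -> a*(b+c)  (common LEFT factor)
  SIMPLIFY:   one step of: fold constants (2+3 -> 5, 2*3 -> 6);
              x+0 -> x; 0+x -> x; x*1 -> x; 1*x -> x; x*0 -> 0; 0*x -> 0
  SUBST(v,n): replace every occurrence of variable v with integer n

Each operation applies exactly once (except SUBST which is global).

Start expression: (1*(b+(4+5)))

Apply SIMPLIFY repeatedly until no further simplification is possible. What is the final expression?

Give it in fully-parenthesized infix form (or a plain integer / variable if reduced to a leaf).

Answer: (b+9)

Derivation:
Start: (1*(b+(4+5)))
Step 1: at root: (1*(b+(4+5))) -> (b+(4+5)); overall: (1*(b+(4+5))) -> (b+(4+5))
Step 2: at R: (4+5) -> 9; overall: (b+(4+5)) -> (b+9)
Fixed point: (b+9)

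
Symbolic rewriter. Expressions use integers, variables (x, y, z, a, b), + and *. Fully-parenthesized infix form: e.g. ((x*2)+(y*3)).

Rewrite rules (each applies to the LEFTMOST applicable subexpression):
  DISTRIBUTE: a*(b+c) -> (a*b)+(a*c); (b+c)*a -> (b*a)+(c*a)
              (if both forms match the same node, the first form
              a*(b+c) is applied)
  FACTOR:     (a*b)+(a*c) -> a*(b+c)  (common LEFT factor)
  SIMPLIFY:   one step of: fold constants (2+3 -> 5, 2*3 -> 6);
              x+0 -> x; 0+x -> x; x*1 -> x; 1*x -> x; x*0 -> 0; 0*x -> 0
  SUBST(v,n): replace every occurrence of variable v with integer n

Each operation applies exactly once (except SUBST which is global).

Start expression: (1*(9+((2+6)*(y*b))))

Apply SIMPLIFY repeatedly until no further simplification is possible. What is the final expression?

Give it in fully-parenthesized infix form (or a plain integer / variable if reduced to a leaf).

Answer: (9+(8*(y*b)))

Derivation:
Start: (1*(9+((2+6)*(y*b))))
Step 1: at root: (1*(9+((2+6)*(y*b)))) -> (9+((2+6)*(y*b))); overall: (1*(9+((2+6)*(y*b)))) -> (9+((2+6)*(y*b)))
Step 2: at RL: (2+6) -> 8; overall: (9+((2+6)*(y*b))) -> (9+(8*(y*b)))
Fixed point: (9+(8*(y*b)))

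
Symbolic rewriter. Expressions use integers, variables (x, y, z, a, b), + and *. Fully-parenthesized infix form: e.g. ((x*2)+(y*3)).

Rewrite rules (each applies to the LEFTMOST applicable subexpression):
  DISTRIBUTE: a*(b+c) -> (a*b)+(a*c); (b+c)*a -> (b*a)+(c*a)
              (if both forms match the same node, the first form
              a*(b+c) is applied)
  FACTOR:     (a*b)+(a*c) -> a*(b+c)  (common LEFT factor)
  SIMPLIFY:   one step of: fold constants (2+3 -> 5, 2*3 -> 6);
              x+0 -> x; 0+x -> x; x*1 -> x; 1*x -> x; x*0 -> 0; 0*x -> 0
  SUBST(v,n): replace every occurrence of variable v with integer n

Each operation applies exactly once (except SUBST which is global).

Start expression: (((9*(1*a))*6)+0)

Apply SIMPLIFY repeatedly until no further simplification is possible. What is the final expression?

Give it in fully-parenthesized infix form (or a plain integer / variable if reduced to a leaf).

Start: (((9*(1*a))*6)+0)
Step 1: at root: (((9*(1*a))*6)+0) -> ((9*(1*a))*6); overall: (((9*(1*a))*6)+0) -> ((9*(1*a))*6)
Step 2: at LR: (1*a) -> a; overall: ((9*(1*a))*6) -> ((9*a)*6)
Fixed point: ((9*a)*6)

Answer: ((9*a)*6)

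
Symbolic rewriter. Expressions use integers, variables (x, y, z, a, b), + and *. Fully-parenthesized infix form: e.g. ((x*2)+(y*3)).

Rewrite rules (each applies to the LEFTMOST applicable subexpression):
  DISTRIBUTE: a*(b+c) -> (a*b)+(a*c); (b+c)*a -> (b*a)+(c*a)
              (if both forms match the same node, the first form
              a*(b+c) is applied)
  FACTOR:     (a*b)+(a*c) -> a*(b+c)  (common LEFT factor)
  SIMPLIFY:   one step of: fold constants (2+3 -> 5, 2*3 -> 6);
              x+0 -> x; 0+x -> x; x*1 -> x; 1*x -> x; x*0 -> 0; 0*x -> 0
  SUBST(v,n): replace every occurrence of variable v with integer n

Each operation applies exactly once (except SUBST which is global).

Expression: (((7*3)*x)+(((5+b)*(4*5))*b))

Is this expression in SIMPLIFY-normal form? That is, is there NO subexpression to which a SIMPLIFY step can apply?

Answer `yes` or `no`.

Expression: (((7*3)*x)+(((5+b)*(4*5))*b))
Scanning for simplifiable subexpressions (pre-order)...
  at root: (((7*3)*x)+(((5+b)*(4*5))*b)) (not simplifiable)
  at L: ((7*3)*x) (not simplifiable)
  at LL: (7*3) (SIMPLIFIABLE)
  at R: (((5+b)*(4*5))*b) (not simplifiable)
  at RL: ((5+b)*(4*5)) (not simplifiable)
  at RLL: (5+b) (not simplifiable)
  at RLR: (4*5) (SIMPLIFIABLE)
Found simplifiable subexpr at path LL: (7*3)
One SIMPLIFY step would give: ((21*x)+(((5+b)*(4*5))*b))
-> NOT in normal form.

Answer: no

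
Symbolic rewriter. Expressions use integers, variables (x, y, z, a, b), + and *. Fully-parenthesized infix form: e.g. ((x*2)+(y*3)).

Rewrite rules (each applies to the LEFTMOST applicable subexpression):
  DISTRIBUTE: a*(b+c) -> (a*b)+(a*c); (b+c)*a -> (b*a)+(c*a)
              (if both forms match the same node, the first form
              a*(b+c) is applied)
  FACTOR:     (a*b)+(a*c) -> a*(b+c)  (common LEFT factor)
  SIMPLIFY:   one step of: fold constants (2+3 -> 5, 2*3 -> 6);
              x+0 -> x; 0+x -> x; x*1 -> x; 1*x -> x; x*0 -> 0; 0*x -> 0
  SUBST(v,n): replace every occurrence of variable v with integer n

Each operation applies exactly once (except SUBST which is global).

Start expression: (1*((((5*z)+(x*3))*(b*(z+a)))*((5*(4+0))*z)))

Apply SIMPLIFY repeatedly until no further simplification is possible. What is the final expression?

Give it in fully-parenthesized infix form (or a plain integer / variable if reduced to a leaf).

Start: (1*((((5*z)+(x*3))*(b*(z+a)))*((5*(4+0))*z)))
Step 1: at root: (1*((((5*z)+(x*3))*(b*(z+a)))*((5*(4+0))*z))) -> ((((5*z)+(x*3))*(b*(z+a)))*((5*(4+0))*z)); overall: (1*((((5*z)+(x*3))*(b*(z+a)))*((5*(4+0))*z))) -> ((((5*z)+(x*3))*(b*(z+a)))*((5*(4+0))*z))
Step 2: at RLR: (4+0) -> 4; overall: ((((5*z)+(x*3))*(b*(z+a)))*((5*(4+0))*z)) -> ((((5*z)+(x*3))*(b*(z+a)))*((5*4)*z))
Step 3: at RL: (5*4) -> 20; overall: ((((5*z)+(x*3))*(b*(z+a)))*((5*4)*z)) -> ((((5*z)+(x*3))*(b*(z+a)))*(20*z))
Fixed point: ((((5*z)+(x*3))*(b*(z+a)))*(20*z))

Answer: ((((5*z)+(x*3))*(b*(z+a)))*(20*z))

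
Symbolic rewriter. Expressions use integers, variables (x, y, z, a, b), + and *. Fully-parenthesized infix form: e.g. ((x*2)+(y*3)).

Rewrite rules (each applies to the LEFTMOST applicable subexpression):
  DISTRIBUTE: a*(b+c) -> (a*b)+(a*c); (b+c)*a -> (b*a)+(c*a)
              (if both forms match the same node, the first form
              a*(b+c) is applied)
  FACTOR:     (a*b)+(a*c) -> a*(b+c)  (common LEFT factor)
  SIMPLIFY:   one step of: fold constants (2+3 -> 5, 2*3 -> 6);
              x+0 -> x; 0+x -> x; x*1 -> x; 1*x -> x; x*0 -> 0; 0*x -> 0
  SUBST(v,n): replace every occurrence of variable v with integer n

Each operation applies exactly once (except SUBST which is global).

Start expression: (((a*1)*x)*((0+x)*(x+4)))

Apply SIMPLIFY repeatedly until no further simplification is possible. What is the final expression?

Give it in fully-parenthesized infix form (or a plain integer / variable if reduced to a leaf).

Start: (((a*1)*x)*((0+x)*(x+4)))
Step 1: at LL: (a*1) -> a; overall: (((a*1)*x)*((0+x)*(x+4))) -> ((a*x)*((0+x)*(x+4)))
Step 2: at RL: (0+x) -> x; overall: ((a*x)*((0+x)*(x+4))) -> ((a*x)*(x*(x+4)))
Fixed point: ((a*x)*(x*(x+4)))

Answer: ((a*x)*(x*(x+4)))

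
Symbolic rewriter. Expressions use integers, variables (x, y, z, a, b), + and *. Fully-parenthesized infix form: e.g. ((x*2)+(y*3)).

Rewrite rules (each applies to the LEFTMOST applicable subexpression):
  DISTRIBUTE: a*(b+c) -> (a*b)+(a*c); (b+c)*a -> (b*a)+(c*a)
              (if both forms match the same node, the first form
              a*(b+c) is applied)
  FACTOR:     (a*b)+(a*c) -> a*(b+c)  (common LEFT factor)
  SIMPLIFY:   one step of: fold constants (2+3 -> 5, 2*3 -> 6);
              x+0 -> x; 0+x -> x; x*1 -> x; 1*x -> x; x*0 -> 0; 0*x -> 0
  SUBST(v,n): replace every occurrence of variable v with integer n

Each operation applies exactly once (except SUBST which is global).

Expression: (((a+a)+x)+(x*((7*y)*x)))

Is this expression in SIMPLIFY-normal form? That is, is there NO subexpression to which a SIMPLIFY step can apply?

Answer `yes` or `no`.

Expression: (((a+a)+x)+(x*((7*y)*x)))
Scanning for simplifiable subexpressions (pre-order)...
  at root: (((a+a)+x)+(x*((7*y)*x))) (not simplifiable)
  at L: ((a+a)+x) (not simplifiable)
  at LL: (a+a) (not simplifiable)
  at R: (x*((7*y)*x)) (not simplifiable)
  at RR: ((7*y)*x) (not simplifiable)
  at RRL: (7*y) (not simplifiable)
Result: no simplifiable subexpression found -> normal form.

Answer: yes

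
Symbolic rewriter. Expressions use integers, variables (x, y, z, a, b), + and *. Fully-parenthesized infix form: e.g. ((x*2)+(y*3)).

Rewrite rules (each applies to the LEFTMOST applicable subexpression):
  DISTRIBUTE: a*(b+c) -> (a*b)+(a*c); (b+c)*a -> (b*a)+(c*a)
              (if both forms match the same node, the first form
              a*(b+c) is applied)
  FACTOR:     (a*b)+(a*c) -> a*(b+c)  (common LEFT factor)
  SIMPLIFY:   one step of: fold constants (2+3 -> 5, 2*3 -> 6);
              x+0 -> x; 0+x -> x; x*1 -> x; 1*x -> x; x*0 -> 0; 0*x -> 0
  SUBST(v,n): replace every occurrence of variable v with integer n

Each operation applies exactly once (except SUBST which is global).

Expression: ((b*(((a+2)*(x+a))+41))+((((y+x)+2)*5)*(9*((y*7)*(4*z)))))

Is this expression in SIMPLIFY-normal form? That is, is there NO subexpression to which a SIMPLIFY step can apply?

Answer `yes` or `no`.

Expression: ((b*(((a+2)*(x+a))+41))+((((y+x)+2)*5)*(9*((y*7)*(4*z)))))
Scanning for simplifiable subexpressions (pre-order)...
  at root: ((b*(((a+2)*(x+a))+41))+((((y+x)+2)*5)*(9*((y*7)*(4*z))))) (not simplifiable)
  at L: (b*(((a+2)*(x+a))+41)) (not simplifiable)
  at LR: (((a+2)*(x+a))+41) (not simplifiable)
  at LRL: ((a+2)*(x+a)) (not simplifiable)
  at LRLL: (a+2) (not simplifiable)
  at LRLR: (x+a) (not simplifiable)
  at R: ((((y+x)+2)*5)*(9*((y*7)*(4*z)))) (not simplifiable)
  at RL: (((y+x)+2)*5) (not simplifiable)
  at RLL: ((y+x)+2) (not simplifiable)
  at RLLL: (y+x) (not simplifiable)
  at RR: (9*((y*7)*(4*z))) (not simplifiable)
  at RRR: ((y*7)*(4*z)) (not simplifiable)
  at RRRL: (y*7) (not simplifiable)
  at RRRR: (4*z) (not simplifiable)
Result: no simplifiable subexpression found -> normal form.

Answer: yes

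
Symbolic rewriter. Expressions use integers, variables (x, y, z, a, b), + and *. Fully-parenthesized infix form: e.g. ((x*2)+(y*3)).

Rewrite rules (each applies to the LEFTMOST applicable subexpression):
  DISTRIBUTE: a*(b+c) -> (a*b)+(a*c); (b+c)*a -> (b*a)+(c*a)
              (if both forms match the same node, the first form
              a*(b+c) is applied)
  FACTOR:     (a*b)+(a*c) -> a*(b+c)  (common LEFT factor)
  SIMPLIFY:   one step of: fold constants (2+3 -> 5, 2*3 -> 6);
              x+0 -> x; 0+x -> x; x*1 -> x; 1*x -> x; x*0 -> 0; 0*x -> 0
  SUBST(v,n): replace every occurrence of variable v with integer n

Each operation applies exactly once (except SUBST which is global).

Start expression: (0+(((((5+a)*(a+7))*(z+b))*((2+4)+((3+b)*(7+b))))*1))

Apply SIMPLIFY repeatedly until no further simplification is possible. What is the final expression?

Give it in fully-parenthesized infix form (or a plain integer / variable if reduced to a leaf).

Answer: ((((5+a)*(a+7))*(z+b))*(6+((3+b)*(7+b))))

Derivation:
Start: (0+(((((5+a)*(a+7))*(z+b))*((2+4)+((3+b)*(7+b))))*1))
Step 1: at root: (0+(((((5+a)*(a+7))*(z+b))*((2+4)+((3+b)*(7+b))))*1)) -> (((((5+a)*(a+7))*(z+b))*((2+4)+((3+b)*(7+b))))*1); overall: (0+(((((5+a)*(a+7))*(z+b))*((2+4)+((3+b)*(7+b))))*1)) -> (((((5+a)*(a+7))*(z+b))*((2+4)+((3+b)*(7+b))))*1)
Step 2: at root: (((((5+a)*(a+7))*(z+b))*((2+4)+((3+b)*(7+b))))*1) -> ((((5+a)*(a+7))*(z+b))*((2+4)+((3+b)*(7+b)))); overall: (((((5+a)*(a+7))*(z+b))*((2+4)+((3+b)*(7+b))))*1) -> ((((5+a)*(a+7))*(z+b))*((2+4)+((3+b)*(7+b))))
Step 3: at RL: (2+4) -> 6; overall: ((((5+a)*(a+7))*(z+b))*((2+4)+((3+b)*(7+b)))) -> ((((5+a)*(a+7))*(z+b))*(6+((3+b)*(7+b))))
Fixed point: ((((5+a)*(a+7))*(z+b))*(6+((3+b)*(7+b))))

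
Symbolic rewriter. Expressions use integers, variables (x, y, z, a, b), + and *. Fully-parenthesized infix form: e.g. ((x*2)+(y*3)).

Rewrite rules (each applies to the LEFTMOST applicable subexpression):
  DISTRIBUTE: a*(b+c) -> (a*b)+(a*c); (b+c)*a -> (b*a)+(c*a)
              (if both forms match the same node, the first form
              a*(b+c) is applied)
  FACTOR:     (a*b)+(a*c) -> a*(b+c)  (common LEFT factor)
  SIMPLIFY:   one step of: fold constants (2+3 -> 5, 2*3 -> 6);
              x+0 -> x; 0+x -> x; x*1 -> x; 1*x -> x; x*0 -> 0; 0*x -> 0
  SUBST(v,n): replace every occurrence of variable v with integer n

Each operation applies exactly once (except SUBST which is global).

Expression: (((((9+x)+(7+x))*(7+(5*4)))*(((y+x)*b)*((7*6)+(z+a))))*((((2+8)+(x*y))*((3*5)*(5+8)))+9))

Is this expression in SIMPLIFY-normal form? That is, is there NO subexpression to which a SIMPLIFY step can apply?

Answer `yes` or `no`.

Answer: no

Derivation:
Expression: (((((9+x)+(7+x))*(7+(5*4)))*(((y+x)*b)*((7*6)+(z+a))))*((((2+8)+(x*y))*((3*5)*(5+8)))+9))
Scanning for simplifiable subexpressions (pre-order)...
  at root: (((((9+x)+(7+x))*(7+(5*4)))*(((y+x)*b)*((7*6)+(z+a))))*((((2+8)+(x*y))*((3*5)*(5+8)))+9)) (not simplifiable)
  at L: ((((9+x)+(7+x))*(7+(5*4)))*(((y+x)*b)*((7*6)+(z+a)))) (not simplifiable)
  at LL: (((9+x)+(7+x))*(7+(5*4))) (not simplifiable)
  at LLL: ((9+x)+(7+x)) (not simplifiable)
  at LLLL: (9+x) (not simplifiable)
  at LLLR: (7+x) (not simplifiable)
  at LLR: (7+(5*4)) (not simplifiable)
  at LLRR: (5*4) (SIMPLIFIABLE)
  at LR: (((y+x)*b)*((7*6)+(z+a))) (not simplifiable)
  at LRL: ((y+x)*b) (not simplifiable)
  at LRLL: (y+x) (not simplifiable)
  at LRR: ((7*6)+(z+a)) (not simplifiable)
  at LRRL: (7*6) (SIMPLIFIABLE)
  at LRRR: (z+a) (not simplifiable)
  at R: ((((2+8)+(x*y))*((3*5)*(5+8)))+9) (not simplifiable)
  at RL: (((2+8)+(x*y))*((3*5)*(5+8))) (not simplifiable)
  at RLL: ((2+8)+(x*y)) (not simplifiable)
  at RLLL: (2+8) (SIMPLIFIABLE)
  at RLLR: (x*y) (not simplifiable)
  at RLR: ((3*5)*(5+8)) (not simplifiable)
  at RLRL: (3*5) (SIMPLIFIABLE)
  at RLRR: (5+8) (SIMPLIFIABLE)
Found simplifiable subexpr at path LLRR: (5*4)
One SIMPLIFY step would give: (((((9+x)+(7+x))*(7+20))*(((y+x)*b)*((7*6)+(z+a))))*((((2+8)+(x*y))*((3*5)*(5+8)))+9))
-> NOT in normal form.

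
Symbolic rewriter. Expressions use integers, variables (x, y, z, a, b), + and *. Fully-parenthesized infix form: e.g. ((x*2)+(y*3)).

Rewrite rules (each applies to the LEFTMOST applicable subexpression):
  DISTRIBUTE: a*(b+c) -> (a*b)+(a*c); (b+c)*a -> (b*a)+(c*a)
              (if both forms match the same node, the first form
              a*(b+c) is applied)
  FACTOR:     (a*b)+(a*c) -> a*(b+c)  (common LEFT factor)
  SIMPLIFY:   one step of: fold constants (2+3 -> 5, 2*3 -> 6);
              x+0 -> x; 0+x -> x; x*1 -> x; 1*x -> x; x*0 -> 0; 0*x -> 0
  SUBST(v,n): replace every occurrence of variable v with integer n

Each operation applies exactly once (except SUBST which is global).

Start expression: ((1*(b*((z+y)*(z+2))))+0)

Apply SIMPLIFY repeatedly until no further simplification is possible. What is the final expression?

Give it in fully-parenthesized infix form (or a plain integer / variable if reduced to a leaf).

Answer: (b*((z+y)*(z+2)))

Derivation:
Start: ((1*(b*((z+y)*(z+2))))+0)
Step 1: at root: ((1*(b*((z+y)*(z+2))))+0) -> (1*(b*((z+y)*(z+2)))); overall: ((1*(b*((z+y)*(z+2))))+0) -> (1*(b*((z+y)*(z+2))))
Step 2: at root: (1*(b*((z+y)*(z+2)))) -> (b*((z+y)*(z+2))); overall: (1*(b*((z+y)*(z+2)))) -> (b*((z+y)*(z+2)))
Fixed point: (b*((z+y)*(z+2)))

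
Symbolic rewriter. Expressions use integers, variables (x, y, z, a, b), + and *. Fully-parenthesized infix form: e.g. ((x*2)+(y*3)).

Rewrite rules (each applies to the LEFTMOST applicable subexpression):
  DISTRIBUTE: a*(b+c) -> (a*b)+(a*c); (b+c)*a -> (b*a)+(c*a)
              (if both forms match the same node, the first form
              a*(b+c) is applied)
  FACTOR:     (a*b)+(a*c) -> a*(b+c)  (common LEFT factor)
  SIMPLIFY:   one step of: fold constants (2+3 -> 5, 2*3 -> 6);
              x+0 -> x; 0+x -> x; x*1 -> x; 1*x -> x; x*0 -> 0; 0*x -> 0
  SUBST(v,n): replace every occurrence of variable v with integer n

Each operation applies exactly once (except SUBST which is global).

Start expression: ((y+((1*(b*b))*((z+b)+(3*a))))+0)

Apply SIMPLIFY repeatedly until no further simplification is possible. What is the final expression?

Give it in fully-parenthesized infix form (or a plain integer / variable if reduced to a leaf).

Answer: (y+((b*b)*((z+b)+(3*a))))

Derivation:
Start: ((y+((1*(b*b))*((z+b)+(3*a))))+0)
Step 1: at root: ((y+((1*(b*b))*((z+b)+(3*a))))+0) -> (y+((1*(b*b))*((z+b)+(3*a)))); overall: ((y+((1*(b*b))*((z+b)+(3*a))))+0) -> (y+((1*(b*b))*((z+b)+(3*a))))
Step 2: at RL: (1*(b*b)) -> (b*b); overall: (y+((1*(b*b))*((z+b)+(3*a)))) -> (y+((b*b)*((z+b)+(3*a))))
Fixed point: (y+((b*b)*((z+b)+(3*a))))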